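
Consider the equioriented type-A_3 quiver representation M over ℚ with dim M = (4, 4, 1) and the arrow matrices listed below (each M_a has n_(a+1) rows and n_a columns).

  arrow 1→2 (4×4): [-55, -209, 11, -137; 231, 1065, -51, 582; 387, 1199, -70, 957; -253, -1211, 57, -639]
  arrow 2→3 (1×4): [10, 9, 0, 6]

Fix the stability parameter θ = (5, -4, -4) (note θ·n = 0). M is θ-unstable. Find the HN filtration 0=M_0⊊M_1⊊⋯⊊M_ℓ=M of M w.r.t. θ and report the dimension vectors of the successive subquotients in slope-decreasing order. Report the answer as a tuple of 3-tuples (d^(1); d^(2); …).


Barcode: M ≅ I[1,1], I[1,2]^2, I[1,3], I[2,2]. HN layers by μ_θ (4 steps, strictly decreasing):
  μ^(1)=5; μ^(2)=1/2; μ^(3)=-1; μ^(4)=-4

((1, 0, 0); (2, 2, 0); (1, 1, 1); (0, 1, 0))


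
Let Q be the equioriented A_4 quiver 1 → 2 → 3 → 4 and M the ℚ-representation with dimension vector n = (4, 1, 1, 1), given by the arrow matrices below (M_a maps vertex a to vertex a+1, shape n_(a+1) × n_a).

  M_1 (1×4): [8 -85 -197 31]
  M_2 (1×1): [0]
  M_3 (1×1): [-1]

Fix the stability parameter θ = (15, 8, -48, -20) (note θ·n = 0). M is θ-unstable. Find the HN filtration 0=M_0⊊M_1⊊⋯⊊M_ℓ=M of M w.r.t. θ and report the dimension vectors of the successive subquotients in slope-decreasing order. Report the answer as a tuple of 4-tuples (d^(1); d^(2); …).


Interval decomposition of M: I[1,1]^3, I[1,2], I[3,4].
HN type (ℓ=4): μ^(1)=15; μ^(2)=23/2; μ^(3)=-20; μ^(4)=-48

((3, 0, 0, 0); (1, 1, 0, 0); (0, 0, 0, 1); (0, 0, 1, 0))


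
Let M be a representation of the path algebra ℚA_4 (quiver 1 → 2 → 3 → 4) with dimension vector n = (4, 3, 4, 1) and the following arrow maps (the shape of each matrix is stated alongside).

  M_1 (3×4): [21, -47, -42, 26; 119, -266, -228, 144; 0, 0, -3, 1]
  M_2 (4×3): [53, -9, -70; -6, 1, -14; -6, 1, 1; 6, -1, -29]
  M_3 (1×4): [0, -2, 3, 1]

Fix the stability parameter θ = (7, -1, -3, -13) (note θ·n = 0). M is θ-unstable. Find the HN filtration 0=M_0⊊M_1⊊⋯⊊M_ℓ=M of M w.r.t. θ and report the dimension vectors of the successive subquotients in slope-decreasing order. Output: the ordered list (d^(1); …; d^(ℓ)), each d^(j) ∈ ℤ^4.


Barcode: M ≅ I[1,1], I[1,3]^2, I[1,4], I[3,3]. HN layers by μ_θ (4 steps, strictly decreasing):
  μ^(1)=7; μ^(2)=1; μ^(3)=-5/2; μ^(4)=-3

((1, 0, 0, 0); (2, 2, 2, 0); (1, 1, 1, 1); (0, 0, 1, 0))


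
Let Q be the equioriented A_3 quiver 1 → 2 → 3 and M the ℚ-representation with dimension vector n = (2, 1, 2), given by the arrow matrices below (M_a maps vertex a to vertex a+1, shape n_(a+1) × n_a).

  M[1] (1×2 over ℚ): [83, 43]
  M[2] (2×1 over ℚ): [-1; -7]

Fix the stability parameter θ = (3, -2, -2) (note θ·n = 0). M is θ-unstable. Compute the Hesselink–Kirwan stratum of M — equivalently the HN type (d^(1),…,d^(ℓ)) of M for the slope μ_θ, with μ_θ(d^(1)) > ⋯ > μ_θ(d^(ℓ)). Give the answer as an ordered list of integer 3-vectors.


Via rank(M_{q-1}∘⋯∘M_p): M ≅ I[1,1], I[1,3], I[3,3].
μ_θ-semistable layers: μ^(1)=3; μ^(2)=-1/3; μ^(3)=-2

((1, 0, 0); (1, 1, 1); (0, 0, 1))


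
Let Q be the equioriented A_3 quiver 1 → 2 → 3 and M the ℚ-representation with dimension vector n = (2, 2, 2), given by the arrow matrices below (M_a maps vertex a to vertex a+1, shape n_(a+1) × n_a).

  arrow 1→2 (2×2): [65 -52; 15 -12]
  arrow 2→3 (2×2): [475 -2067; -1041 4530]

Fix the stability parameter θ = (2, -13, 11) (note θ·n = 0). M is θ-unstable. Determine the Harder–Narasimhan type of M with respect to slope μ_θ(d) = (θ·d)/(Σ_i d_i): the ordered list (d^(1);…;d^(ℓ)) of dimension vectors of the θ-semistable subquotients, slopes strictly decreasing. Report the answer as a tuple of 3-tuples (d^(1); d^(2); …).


Interval decomposition of M: I[1,1], I[1,3], I[2,3].
HN type (ℓ=4): μ^(1)=11; μ^(2)=2; μ^(3)=-11/2; μ^(4)=-13

((0, 0, 2); (1, 0, 0); (1, 1, 0); (0, 1, 0))


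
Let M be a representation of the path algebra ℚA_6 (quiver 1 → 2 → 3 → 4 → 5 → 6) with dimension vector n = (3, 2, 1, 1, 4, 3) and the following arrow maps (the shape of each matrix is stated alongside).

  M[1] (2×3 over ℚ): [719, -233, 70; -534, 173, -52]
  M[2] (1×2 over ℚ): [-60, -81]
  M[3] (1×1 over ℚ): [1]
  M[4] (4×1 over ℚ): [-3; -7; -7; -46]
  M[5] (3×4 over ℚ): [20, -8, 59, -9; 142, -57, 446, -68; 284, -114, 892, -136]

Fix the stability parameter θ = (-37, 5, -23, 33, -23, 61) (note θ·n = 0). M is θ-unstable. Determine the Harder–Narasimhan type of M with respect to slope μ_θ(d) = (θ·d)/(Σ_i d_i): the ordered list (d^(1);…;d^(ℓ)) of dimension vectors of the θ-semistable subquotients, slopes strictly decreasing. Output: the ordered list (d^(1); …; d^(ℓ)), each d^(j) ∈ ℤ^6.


Via rank(M_{q-1}∘⋯∘M_p): M ≅ I[1,1], I[1,2], I[1,6], I[5,5]^2, I[5,6], I[6,6].
μ_θ-semistable layers: μ^(1)=61; μ^(2)=5; μ^(3)=-9; μ^(4)=-23; μ^(5)=-37

((0, 0, 0, 0, 0, 3); (0, 1, 0, 1, 1, 0); (0, 1, 1, 0, 0, 0); (0, 0, 0, 0, 3, 0); (3, 0, 0, 0, 0, 0))


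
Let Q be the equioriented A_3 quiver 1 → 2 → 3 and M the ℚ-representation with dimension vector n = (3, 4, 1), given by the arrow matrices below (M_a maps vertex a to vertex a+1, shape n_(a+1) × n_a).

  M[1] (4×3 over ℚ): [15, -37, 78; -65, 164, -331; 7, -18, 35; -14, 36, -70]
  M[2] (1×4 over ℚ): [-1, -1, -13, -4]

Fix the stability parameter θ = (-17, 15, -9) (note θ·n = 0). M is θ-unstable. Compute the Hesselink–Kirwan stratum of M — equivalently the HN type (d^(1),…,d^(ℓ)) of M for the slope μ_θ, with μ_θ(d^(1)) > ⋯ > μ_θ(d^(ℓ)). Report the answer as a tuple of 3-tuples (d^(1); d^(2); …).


Via rank(M_{q-1}∘⋯∘M_p): M ≅ I[1,1], I[1,2], I[1,3], I[2,2]^2.
μ_θ-semistable layers: μ^(1)=15; μ^(2)=3; μ^(3)=-17

((0, 3, 0); (0, 1, 1); (3, 0, 0))


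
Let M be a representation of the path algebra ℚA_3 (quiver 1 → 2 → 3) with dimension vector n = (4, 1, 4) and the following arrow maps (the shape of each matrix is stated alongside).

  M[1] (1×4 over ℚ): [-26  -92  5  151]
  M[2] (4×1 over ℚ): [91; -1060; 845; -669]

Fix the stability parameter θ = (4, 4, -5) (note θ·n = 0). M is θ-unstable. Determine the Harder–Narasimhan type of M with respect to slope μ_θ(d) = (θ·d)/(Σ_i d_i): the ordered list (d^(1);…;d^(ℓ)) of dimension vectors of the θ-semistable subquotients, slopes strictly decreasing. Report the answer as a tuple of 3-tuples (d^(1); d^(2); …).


Via rank(M_{q-1}∘⋯∘M_p): M ≅ I[1,1]^3, I[1,3], I[3,3]^3.
μ_θ-semistable layers: μ^(1)=4; μ^(2)=1; μ^(3)=-5

((3, 0, 0); (1, 1, 1); (0, 0, 3))


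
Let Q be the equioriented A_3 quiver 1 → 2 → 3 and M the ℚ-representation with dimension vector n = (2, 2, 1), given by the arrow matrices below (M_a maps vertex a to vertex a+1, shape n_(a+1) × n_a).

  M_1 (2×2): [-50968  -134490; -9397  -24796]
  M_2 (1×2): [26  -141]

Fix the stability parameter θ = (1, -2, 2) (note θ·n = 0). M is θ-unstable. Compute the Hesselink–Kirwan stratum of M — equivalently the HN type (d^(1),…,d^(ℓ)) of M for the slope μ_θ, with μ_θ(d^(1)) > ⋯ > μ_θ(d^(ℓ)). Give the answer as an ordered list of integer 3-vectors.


Barcode: M ≅ I[1,2], I[1,3]. HN layers by μ_θ (2 steps, strictly decreasing):
  μ^(1)=2; μ^(2)=-1/2

((0, 0, 1); (2, 2, 0))


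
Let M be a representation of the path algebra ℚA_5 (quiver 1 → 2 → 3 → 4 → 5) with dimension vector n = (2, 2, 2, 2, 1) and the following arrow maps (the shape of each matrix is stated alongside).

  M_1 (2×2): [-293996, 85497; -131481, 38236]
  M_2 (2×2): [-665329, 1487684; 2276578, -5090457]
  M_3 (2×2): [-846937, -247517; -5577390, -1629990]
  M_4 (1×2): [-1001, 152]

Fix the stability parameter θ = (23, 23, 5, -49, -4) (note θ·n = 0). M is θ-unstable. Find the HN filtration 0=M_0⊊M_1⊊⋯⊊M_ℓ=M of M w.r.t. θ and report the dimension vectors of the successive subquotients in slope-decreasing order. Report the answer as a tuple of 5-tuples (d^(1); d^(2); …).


Via rank(M_{q-1}∘⋯∘M_p): M ≅ I[1,3], I[1,5], I[4,4].
μ_θ-semistable layers: μ^(1)=17; μ^(2)=-2/5; μ^(3)=-49

((1, 1, 1, 0, 0); (1, 1, 1, 1, 1); (0, 0, 0, 1, 0))


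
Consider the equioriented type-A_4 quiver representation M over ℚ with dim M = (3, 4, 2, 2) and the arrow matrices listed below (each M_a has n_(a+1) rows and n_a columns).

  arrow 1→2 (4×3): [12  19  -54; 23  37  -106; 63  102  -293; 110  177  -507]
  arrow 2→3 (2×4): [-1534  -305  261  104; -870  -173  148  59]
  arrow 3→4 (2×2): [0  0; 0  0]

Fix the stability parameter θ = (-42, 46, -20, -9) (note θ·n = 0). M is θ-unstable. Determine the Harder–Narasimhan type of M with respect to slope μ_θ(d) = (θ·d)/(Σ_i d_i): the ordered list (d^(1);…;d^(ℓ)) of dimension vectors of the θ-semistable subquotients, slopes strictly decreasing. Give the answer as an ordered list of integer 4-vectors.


Barcode: M ≅ I[1,2], I[1,3]^2, I[2,2], I[4,4]^2. HN layers by μ_θ (4 steps, strictly decreasing):
  μ^(1)=46; μ^(2)=13; μ^(3)=-9; μ^(4)=-42

((0, 2, 0, 0); (0, 2, 2, 0); (0, 0, 0, 2); (3, 0, 0, 0))


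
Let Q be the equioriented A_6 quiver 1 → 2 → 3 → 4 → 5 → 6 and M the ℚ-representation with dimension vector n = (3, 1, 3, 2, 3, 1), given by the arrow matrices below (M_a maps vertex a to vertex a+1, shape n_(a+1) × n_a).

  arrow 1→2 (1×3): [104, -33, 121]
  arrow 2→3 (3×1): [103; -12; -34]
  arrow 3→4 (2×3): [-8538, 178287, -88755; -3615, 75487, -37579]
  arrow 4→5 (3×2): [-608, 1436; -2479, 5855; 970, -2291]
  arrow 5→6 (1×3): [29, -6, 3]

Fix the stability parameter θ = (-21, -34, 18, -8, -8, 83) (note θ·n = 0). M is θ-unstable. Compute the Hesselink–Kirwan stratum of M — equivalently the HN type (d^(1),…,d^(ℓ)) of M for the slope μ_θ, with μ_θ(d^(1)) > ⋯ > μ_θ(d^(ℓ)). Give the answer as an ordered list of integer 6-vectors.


Interval decomposition of M: I[1,1]^2, I[1,6], I[3,3], I[3,5], I[5,5].
HN type (ℓ=6): μ^(1)=83; μ^(2)=18; μ^(3)=2/3; μ^(4)=-8; μ^(5)=-21; μ^(6)=-55/2

((0, 0, 0, 0, 0, 1); (0, 0, 1, 0, 0, 0); (0, 0, 2, 2, 2, 0); (0, 0, 0, 0, 1, 0); (2, 0, 0, 0, 0, 0); (1, 1, 0, 0, 0, 0))


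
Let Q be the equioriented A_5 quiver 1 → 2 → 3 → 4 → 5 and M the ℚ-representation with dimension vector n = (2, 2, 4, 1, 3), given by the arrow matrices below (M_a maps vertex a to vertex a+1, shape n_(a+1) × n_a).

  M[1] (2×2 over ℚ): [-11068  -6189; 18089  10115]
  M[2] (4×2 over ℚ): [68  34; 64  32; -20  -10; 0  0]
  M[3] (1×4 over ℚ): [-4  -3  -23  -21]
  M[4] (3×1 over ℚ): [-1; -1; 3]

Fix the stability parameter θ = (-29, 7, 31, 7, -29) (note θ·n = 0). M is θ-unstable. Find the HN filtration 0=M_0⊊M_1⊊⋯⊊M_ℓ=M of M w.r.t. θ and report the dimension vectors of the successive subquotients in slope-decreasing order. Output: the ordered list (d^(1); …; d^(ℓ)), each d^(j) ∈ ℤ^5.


Interval decomposition of M: I[1,2], I[1,5], I[3,3]^3, I[5,5]^2.
HN type (ℓ=4): μ^(1)=31; μ^(2)=7; μ^(3)=4; μ^(4)=-29

((0, 0, 3, 0, 0); (0, 1, 0, 0, 0); (0, 1, 1, 1, 1); (2, 0, 0, 0, 2))


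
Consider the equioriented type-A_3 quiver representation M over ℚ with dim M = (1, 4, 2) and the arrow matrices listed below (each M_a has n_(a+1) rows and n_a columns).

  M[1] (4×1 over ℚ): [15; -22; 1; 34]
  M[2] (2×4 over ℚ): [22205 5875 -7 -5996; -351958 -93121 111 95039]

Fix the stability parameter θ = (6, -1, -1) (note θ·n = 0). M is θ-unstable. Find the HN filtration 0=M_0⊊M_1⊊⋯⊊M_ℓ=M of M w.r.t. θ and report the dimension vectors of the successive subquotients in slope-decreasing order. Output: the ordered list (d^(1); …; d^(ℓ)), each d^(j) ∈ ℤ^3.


Interval decomposition of M: I[1,3], I[2,2]^2, I[2,3].
HN type (ℓ=2): μ^(1)=4/3; μ^(2)=-1

((1, 1, 1); (0, 3, 1))


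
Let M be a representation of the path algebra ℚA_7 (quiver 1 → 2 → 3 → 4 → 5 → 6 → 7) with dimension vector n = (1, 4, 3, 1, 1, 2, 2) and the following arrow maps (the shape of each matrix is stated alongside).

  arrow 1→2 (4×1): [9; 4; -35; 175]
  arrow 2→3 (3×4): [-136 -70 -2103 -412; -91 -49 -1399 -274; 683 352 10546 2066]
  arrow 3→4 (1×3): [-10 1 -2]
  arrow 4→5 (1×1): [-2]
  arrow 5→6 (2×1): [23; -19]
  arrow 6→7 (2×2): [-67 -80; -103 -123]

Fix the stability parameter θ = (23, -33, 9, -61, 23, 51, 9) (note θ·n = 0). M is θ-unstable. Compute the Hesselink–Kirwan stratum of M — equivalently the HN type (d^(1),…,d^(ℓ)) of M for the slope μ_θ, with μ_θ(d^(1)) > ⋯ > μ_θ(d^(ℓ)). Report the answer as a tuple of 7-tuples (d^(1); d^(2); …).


Via rank(M_{q-1}∘⋯∘M_p): M ≅ I[1,3], I[2,2], I[2,3], I[2,7], I[6,7].
μ_θ-semistable layers: μ^(1)=30; μ^(2)=23; μ^(3)=9; μ^(4)=-5; μ^(5)=-26; μ^(6)=-33

((0, 0, 0, 0, 0, 2, 2); (0, 0, 0, 0, 1, 0, 0); (0, 0, 2, 0, 0, 0, 0); (1, 1, 0, 0, 0, 0, 0); (0, 0, 1, 1, 0, 0, 0); (0, 3, 0, 0, 0, 0, 0))


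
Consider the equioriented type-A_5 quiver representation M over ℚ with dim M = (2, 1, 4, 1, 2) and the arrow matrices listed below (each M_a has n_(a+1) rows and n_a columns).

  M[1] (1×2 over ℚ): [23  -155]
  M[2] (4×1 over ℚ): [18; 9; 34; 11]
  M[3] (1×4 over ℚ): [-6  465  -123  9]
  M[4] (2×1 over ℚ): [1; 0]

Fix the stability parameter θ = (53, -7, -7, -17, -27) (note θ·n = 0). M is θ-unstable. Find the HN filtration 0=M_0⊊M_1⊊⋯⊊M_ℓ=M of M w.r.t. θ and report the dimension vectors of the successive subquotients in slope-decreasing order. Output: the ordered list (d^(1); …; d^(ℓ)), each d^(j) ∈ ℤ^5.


Interval decomposition of M: I[1,1], I[1,5], I[3,3]^3, I[5,5].
HN type (ℓ=4): μ^(1)=53; μ^(2)=-1; μ^(3)=-7; μ^(4)=-27

((1, 0, 0, 0, 0); (1, 1, 1, 1, 1); (0, 0, 3, 0, 0); (0, 0, 0, 0, 1))


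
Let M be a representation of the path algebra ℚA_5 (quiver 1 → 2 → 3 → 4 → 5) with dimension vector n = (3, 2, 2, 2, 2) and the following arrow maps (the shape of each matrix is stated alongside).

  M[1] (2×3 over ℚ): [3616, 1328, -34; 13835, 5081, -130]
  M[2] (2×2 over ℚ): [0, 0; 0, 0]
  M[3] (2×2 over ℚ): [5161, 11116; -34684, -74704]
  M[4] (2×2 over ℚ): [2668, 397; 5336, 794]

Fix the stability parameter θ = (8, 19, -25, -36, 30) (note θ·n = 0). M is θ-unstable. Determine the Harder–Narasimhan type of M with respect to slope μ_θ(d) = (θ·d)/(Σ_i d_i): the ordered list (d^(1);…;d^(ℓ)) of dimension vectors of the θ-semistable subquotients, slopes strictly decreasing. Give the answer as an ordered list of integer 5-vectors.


Via rank(M_{q-1}∘⋯∘M_p): M ≅ I[1,1], I[1,2]^2, I[3,3], I[3,4], I[4,5], I[5,5].
μ_θ-semistable layers: μ^(1)=30; μ^(2)=19; μ^(3)=8; μ^(4)=-25; μ^(5)=-61/2; μ^(6)=-36

((0, 0, 0, 0, 2); (0, 2, 0, 0, 0); (3, 0, 0, 0, 0); (0, 0, 1, 0, 0); (0, 0, 1, 1, 0); (0, 0, 0, 1, 0))


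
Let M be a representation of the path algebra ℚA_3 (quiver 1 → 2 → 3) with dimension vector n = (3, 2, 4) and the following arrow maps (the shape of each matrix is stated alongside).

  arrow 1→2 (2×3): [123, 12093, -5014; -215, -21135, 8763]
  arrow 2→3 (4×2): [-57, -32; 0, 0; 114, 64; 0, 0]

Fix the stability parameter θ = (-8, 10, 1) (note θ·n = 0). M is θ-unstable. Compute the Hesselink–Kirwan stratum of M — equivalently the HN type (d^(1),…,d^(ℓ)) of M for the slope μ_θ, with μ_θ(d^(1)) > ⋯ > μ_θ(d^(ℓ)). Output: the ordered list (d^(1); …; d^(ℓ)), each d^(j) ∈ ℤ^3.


Via rank(M_{q-1}∘⋯∘M_p): M ≅ I[1,1], I[1,2], I[1,3], I[3,3]^3.
μ_θ-semistable layers: μ^(1)=10; μ^(2)=11/2; μ^(3)=1; μ^(4)=-8

((0, 1, 0); (0, 1, 1); (0, 0, 3); (3, 0, 0))


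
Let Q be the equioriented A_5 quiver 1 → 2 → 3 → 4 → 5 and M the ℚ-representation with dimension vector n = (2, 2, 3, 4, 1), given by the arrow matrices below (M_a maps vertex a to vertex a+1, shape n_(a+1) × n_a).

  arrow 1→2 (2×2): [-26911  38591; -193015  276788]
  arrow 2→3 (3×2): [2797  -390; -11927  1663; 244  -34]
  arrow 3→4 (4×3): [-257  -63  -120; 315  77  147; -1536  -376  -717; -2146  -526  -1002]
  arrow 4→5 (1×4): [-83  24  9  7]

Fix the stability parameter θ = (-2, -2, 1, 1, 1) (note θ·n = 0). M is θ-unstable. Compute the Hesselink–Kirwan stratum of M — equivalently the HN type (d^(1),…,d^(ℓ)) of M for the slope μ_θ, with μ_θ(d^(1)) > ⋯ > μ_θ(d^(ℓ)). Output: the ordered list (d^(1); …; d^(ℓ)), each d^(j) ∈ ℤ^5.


Interval decomposition of M: I[1,4], I[1,5], I[3,3], I[4,4]^2.
HN type (ℓ=2): μ^(1)=1; μ^(2)=-2

((0, 0, 3, 4, 1); (2, 2, 0, 0, 0))


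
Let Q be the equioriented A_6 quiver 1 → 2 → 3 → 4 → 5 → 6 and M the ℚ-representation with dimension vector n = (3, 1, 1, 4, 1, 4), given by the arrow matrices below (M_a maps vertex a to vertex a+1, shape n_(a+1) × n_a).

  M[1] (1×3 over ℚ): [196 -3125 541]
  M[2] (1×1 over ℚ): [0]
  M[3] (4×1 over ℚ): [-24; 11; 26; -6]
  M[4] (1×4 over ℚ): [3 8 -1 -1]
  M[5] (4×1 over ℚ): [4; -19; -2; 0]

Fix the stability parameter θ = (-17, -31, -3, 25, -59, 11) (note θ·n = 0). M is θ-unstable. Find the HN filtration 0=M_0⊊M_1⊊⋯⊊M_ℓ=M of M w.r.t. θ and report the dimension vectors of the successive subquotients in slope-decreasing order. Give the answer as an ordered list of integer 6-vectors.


Via rank(M_{q-1}∘⋯∘M_p): M ≅ I[1,1]^2, I[1,2], I[3,6], I[4,4]^3, I[6,6]^3.
μ_θ-semistable layers: μ^(1)=25; μ^(2)=11; μ^(3)=-37/3; μ^(4)=-17; μ^(5)=-24

((0, 0, 0, 3, 0, 0); (0, 0, 0, 0, 0, 4); (0, 0, 1, 1, 1, 0); (2, 0, 0, 0, 0, 0); (1, 1, 0, 0, 0, 0))


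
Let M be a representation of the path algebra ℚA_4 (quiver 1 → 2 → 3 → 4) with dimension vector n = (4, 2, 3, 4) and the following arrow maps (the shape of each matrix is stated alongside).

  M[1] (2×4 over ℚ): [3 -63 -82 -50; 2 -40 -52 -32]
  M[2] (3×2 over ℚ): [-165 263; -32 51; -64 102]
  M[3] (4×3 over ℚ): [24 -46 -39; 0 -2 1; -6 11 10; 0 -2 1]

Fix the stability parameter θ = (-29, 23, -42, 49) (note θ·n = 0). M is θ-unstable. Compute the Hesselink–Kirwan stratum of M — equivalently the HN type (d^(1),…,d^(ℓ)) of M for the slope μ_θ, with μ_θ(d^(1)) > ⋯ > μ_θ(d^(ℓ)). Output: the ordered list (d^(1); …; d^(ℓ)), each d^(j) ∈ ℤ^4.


Interval decomposition of M: I[1,1]^2, I[1,3], I[1,4], I[3,4], I[4,4]^2.
HN type (ℓ=4): μ^(1)=49; μ^(2)=-19/2; μ^(3)=-29; μ^(4)=-42

((0, 0, 0, 4); (0, 2, 2, 0); (4, 0, 0, 0); (0, 0, 1, 0))


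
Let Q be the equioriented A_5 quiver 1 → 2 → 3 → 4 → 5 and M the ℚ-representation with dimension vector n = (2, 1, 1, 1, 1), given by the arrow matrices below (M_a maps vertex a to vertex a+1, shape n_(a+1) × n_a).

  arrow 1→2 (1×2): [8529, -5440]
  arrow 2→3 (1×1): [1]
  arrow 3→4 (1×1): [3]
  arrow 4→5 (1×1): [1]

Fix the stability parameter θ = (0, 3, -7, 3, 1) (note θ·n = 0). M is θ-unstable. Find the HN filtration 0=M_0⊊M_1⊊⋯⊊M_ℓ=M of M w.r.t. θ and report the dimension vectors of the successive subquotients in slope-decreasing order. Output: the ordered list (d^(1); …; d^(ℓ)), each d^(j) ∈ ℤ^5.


Via rank(M_{q-1}∘⋯∘M_p): M ≅ I[1,1], I[1,5].
μ_θ-semistable layers: μ^(1)=2; μ^(2)=0; μ^(3)=-4/3

((0, 0, 0, 1, 1); (1, 0, 0, 0, 0); (1, 1, 1, 0, 0))


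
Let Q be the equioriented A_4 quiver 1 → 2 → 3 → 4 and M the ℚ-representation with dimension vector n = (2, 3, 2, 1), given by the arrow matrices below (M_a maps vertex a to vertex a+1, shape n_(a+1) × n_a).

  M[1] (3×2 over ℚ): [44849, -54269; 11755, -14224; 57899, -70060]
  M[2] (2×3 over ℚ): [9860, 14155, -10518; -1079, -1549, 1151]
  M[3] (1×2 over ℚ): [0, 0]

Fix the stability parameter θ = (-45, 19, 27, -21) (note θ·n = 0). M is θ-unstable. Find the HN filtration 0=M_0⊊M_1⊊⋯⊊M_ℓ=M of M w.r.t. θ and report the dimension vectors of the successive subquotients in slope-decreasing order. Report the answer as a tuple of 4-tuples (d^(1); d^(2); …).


Via rank(M_{q-1}∘⋯∘M_p): M ≅ I[1,3]^2, I[2,2], I[4,4].
μ_θ-semistable layers: μ^(1)=27; μ^(2)=19; μ^(3)=-21; μ^(4)=-45

((0, 0, 2, 0); (0, 3, 0, 0); (0, 0, 0, 1); (2, 0, 0, 0))


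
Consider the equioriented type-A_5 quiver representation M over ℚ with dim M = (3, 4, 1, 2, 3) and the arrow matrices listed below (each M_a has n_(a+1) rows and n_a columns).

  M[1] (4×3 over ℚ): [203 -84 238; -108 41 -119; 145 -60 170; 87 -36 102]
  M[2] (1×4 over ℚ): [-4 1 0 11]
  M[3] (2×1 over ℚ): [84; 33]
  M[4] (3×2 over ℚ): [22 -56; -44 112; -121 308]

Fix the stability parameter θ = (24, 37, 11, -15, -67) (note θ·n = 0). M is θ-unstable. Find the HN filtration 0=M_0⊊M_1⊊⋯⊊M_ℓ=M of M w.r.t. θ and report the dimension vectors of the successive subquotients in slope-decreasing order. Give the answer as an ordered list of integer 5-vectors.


Barcode: M ≅ I[1,1], I[1,2], I[1,4], I[2,2]^2, I[4,5], I[5,5]^2. HN layers by μ_θ (5 steps, strictly decreasing):
  μ^(1)=37; μ^(2)=24; μ^(3)=57/4; μ^(4)=-41; μ^(5)=-67

((0, 3, 0, 0, 0); (2, 0, 0, 0, 0); (1, 1, 1, 1, 0); (0, 0, 0, 1, 1); (0, 0, 0, 0, 2))


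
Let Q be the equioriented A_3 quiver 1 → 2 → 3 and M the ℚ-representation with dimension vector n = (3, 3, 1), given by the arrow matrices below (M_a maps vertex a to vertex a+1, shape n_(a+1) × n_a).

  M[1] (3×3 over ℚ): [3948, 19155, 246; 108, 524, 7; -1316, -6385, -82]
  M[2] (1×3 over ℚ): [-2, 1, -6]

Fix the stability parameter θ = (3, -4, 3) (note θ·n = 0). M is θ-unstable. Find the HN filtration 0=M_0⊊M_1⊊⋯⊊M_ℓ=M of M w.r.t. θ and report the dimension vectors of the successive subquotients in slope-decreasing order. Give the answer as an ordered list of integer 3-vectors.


Via rank(M_{q-1}∘⋯∘M_p): M ≅ I[1,1], I[1,2], I[1,3], I[2,2].
μ_θ-semistable layers: μ^(1)=3; μ^(2)=-1/2; μ^(3)=-4

((1, 0, 1); (2, 2, 0); (0, 1, 0))


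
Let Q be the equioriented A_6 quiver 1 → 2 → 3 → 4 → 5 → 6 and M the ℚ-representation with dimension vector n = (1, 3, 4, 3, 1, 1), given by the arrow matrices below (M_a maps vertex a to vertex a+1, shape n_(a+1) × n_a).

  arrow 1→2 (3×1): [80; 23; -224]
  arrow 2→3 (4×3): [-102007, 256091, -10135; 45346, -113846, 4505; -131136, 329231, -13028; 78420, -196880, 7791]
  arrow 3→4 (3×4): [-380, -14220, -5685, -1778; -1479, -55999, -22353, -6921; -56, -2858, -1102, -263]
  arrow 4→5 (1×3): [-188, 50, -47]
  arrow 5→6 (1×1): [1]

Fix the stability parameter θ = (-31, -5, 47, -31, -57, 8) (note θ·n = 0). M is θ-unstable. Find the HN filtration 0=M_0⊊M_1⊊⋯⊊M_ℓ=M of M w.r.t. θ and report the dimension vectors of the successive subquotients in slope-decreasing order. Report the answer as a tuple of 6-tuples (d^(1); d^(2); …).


Interval decomposition of M: I[1,6], I[2,4]^2, I[3,3].
HN type (ℓ=5): μ^(1)=47; μ^(2)=8; μ^(3)=-5; μ^(4)=-23/2; μ^(5)=-31

((0, 0, 1, 0, 0, 0); (0, 0, 2, 2, 0, 1); (0, 2, 0, 0, 0, 0); (0, 1, 1, 1, 1, 0); (1, 0, 0, 0, 0, 0))


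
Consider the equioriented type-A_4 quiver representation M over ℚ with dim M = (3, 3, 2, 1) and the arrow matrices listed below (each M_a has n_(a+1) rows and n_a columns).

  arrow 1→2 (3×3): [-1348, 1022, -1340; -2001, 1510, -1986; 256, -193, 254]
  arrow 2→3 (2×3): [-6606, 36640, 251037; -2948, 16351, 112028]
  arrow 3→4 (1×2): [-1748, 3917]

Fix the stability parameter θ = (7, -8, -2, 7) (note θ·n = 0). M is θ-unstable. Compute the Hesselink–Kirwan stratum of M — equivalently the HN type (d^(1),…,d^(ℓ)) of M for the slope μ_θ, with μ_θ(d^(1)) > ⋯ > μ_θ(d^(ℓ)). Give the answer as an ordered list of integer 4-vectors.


Interval decomposition of M: I[1,1], I[1,3], I[1,4], I[2,2].
HN type (ℓ=3): μ^(1)=7; μ^(2)=-1; μ^(3)=-8

((1, 0, 0, 1); (2, 2, 2, 0); (0, 1, 0, 0))


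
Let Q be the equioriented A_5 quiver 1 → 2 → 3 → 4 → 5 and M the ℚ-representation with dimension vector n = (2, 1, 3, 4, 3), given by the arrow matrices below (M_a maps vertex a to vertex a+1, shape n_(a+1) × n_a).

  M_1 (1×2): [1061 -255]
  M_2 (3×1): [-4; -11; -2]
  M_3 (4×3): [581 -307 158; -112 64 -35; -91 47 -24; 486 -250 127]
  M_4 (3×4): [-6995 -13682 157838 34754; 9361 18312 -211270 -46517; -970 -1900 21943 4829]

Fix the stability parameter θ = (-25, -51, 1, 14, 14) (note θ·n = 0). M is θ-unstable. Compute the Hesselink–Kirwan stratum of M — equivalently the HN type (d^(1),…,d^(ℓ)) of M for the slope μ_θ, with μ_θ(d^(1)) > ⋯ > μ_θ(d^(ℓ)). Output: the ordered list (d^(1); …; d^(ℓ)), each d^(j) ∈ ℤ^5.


Via rank(M_{q-1}∘⋯∘M_p): M ≅ I[1,1], I[1,5], I[3,5]^2, I[4,4].
μ_θ-semistable layers: μ^(1)=14; μ^(2)=1; μ^(3)=-25; μ^(4)=-38

((0, 0, 0, 4, 3); (0, 0, 3, 0, 0); (1, 0, 0, 0, 0); (1, 1, 0, 0, 0))


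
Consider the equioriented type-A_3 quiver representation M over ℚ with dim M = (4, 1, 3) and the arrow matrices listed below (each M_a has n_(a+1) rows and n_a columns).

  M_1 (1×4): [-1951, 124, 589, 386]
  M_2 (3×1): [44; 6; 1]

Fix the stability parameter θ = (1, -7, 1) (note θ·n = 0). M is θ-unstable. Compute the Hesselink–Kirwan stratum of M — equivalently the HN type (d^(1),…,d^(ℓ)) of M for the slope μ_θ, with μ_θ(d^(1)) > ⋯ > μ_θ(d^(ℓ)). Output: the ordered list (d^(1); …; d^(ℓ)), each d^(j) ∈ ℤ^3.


Barcode: M ≅ I[1,1]^3, I[1,3], I[3,3]^2. HN layers by μ_θ (2 steps, strictly decreasing):
  μ^(1)=1; μ^(2)=-3

((3, 0, 3); (1, 1, 0))


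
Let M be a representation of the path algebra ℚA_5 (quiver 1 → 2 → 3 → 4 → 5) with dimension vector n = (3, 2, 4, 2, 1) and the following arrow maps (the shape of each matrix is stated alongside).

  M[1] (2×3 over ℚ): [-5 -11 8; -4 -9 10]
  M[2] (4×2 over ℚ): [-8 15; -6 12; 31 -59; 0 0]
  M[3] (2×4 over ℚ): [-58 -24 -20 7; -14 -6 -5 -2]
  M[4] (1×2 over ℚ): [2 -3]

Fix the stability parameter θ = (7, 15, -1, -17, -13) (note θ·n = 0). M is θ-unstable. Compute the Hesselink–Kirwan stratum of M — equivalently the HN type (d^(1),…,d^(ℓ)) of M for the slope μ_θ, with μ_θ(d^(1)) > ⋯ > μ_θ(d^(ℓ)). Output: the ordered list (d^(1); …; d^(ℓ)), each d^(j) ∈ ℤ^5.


Interval decomposition of M: I[1,1], I[1,4], I[1,5], I[3,3]^2.
HN type (ℓ=4): μ^(1)=7; μ^(2)=1; μ^(3)=-1; μ^(4)=-9/5

((1, 0, 0, 0, 0); (1, 1, 1, 1, 0); (0, 0, 2, 0, 0); (1, 1, 1, 1, 1))


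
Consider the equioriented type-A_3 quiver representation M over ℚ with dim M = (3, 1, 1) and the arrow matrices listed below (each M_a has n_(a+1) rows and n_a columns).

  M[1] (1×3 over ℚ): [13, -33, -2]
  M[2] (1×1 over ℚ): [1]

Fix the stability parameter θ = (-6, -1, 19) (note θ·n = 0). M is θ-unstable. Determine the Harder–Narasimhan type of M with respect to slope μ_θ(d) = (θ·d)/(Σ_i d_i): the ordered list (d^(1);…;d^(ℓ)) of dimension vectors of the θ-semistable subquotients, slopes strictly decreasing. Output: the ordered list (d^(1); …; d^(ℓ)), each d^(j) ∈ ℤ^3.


Via rank(M_{q-1}∘⋯∘M_p): M ≅ I[1,1]^2, I[1,3].
μ_θ-semistable layers: μ^(1)=19; μ^(2)=-1; μ^(3)=-6

((0, 0, 1); (0, 1, 0); (3, 0, 0))


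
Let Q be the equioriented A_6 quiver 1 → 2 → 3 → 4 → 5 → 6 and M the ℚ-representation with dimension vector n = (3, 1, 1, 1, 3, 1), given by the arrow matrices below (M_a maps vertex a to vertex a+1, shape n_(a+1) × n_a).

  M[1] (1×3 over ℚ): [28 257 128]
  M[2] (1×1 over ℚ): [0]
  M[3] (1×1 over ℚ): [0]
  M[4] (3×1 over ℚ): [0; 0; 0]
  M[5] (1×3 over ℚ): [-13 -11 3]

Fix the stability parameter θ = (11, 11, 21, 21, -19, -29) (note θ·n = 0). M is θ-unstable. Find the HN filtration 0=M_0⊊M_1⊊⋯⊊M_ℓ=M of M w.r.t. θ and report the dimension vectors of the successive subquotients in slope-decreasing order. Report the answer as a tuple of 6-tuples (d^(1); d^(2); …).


Via rank(M_{q-1}∘⋯∘M_p): M ≅ I[1,1]^2, I[1,2], I[3,3], I[4,4], I[5,5]^2, I[5,6].
μ_θ-semistable layers: μ^(1)=21; μ^(2)=11; μ^(3)=-19; μ^(4)=-24

((0, 0, 1, 1, 0, 0); (3, 1, 0, 0, 0, 0); (0, 0, 0, 0, 2, 0); (0, 0, 0, 0, 1, 1))


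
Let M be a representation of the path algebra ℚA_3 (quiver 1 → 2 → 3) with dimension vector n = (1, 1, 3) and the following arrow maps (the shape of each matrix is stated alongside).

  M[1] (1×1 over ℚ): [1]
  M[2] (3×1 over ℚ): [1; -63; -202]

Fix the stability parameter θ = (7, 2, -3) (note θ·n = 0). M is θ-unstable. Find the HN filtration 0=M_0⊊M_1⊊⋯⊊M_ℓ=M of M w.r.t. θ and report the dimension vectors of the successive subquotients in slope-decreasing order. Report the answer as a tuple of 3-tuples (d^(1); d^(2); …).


Barcode: M ≅ I[1,3], I[3,3]^2. HN layers by μ_θ (2 steps, strictly decreasing):
  μ^(1)=2; μ^(2)=-3

((1, 1, 1); (0, 0, 2))


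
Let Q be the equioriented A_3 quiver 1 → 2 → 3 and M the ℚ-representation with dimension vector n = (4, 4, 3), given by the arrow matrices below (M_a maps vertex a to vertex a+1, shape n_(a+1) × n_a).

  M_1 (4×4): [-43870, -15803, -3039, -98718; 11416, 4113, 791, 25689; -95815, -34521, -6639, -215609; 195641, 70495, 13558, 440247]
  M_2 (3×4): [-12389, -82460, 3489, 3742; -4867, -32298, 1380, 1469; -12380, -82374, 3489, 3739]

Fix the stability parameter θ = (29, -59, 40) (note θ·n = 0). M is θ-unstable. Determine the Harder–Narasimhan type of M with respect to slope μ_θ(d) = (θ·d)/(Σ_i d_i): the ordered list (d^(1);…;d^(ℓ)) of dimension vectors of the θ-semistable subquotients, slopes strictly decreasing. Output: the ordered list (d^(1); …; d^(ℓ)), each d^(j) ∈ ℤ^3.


Barcode: M ≅ I[1,2]^2, I[1,3]^2, I[3,3]. HN layers by μ_θ (2 steps, strictly decreasing):
  μ^(1)=40; μ^(2)=-15

((0, 0, 3); (4, 4, 0))


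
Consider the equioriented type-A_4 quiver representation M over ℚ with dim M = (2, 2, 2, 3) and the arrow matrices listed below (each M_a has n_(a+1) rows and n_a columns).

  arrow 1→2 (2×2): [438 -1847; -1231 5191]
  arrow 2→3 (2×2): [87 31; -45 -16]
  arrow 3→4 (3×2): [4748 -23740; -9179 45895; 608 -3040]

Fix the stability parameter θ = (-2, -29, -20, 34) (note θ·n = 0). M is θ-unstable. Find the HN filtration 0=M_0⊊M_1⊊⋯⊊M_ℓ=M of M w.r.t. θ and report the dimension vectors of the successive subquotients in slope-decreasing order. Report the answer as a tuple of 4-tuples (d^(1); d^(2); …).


Barcode: M ≅ I[1,3], I[1,4], I[4,4]^2. HN layers by μ_θ (2 steps, strictly decreasing):
  μ^(1)=34; μ^(2)=-17

((0, 0, 0, 3); (2, 2, 2, 0))


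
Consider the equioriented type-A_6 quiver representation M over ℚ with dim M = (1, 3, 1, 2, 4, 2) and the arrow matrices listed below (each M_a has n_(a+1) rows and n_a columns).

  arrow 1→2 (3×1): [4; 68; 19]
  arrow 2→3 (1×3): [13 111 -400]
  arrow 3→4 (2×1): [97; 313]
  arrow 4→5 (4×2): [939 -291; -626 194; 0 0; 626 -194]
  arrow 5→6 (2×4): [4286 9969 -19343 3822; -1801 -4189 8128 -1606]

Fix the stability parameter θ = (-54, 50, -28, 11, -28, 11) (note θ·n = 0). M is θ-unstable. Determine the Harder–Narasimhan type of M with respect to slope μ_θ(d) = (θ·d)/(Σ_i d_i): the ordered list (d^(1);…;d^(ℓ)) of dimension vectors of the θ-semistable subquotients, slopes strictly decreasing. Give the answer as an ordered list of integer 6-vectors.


Interval decomposition of M: I[1,2], I[2,2], I[2,4], I[4,6], I[5,5]^2, I[5,6].
HN type (ℓ=5): μ^(1)=50; μ^(2)=11; μ^(3)=-17/2; μ^(4)=-28; μ^(5)=-54

((0, 2, 0, 0, 0, 0); (0, 1, 1, 1, 0, 2); (0, 0, 0, 1, 1, 0); (0, 0, 0, 0, 3, 0); (1, 0, 0, 0, 0, 0))


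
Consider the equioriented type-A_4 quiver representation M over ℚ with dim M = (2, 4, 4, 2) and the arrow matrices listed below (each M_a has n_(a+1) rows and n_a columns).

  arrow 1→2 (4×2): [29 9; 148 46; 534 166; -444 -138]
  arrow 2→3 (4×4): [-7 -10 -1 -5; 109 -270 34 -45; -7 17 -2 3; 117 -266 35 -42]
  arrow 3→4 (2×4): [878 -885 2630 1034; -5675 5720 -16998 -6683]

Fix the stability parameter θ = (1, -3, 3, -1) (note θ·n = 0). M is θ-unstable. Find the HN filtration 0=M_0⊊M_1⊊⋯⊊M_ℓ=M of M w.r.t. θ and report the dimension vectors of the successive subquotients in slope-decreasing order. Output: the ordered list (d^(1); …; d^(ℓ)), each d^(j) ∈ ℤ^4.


Barcode: M ≅ I[1,4]^2, I[2,3]^2. HN layers by μ_θ (4 steps, strictly decreasing):
  μ^(1)=3; μ^(2)=1; μ^(3)=-1; μ^(4)=-3

((0, 0, 2, 0); (0, 0, 2, 2); (2, 2, 0, 0); (0, 2, 0, 0))


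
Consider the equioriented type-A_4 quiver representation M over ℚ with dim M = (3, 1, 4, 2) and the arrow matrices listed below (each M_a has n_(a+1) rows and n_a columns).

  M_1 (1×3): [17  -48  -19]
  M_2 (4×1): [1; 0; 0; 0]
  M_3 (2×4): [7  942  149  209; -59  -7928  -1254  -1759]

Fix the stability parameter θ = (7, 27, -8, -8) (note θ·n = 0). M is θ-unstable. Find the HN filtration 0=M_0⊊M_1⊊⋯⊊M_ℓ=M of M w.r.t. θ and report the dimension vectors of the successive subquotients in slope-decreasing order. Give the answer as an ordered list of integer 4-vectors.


Barcode: M ≅ I[1,1]^2, I[1,4], I[3,3]^2, I[3,4]. HN layers by μ_θ (3 steps, strictly decreasing):
  μ^(1)=7; μ^(2)=9/2; μ^(3)=-8

((2, 0, 0, 0); (1, 1, 1, 1); (0, 0, 3, 1))


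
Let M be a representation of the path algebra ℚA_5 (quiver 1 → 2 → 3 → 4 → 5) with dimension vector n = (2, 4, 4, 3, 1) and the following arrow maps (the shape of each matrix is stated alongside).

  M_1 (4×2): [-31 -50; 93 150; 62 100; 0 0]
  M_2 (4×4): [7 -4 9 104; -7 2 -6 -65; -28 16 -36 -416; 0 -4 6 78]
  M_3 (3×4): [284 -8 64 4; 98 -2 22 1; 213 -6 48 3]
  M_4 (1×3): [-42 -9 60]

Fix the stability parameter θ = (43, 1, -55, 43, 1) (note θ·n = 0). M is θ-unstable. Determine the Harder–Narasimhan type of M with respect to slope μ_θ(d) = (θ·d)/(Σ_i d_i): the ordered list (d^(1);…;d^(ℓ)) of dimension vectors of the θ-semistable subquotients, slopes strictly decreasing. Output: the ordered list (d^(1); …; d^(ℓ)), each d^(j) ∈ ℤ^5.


Barcode: M ≅ I[1,1], I[1,4], I[2,2]^2, I[2,3], I[3,3], I[3,5], I[4,4]. HN layers by μ_θ (6 steps, strictly decreasing):
  μ^(1)=43; μ^(2)=22; μ^(3)=1; μ^(4)=-11/3; μ^(5)=-27; μ^(6)=-55

((1, 0, 0, 2, 0); (0, 0, 0, 1, 1); (0, 2, 0, 0, 0); (1, 1, 1, 0, 0); (0, 1, 1, 0, 0); (0, 0, 2, 0, 0))


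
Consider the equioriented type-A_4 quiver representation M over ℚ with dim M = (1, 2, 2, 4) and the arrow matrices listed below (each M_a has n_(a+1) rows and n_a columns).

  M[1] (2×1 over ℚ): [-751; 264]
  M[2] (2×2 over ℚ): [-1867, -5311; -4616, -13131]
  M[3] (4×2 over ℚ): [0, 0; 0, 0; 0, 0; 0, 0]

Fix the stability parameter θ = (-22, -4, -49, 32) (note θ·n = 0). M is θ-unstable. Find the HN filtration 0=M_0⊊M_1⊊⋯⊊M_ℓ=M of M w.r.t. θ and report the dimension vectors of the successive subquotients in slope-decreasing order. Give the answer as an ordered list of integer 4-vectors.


Barcode: M ≅ I[1,3], I[2,3], I[4,4]^4. HN layers by μ_θ (3 steps, strictly decreasing):
  μ^(1)=32; μ^(2)=-25; μ^(3)=-53/2

((0, 0, 0, 4); (1, 1, 1, 0); (0, 1, 1, 0))


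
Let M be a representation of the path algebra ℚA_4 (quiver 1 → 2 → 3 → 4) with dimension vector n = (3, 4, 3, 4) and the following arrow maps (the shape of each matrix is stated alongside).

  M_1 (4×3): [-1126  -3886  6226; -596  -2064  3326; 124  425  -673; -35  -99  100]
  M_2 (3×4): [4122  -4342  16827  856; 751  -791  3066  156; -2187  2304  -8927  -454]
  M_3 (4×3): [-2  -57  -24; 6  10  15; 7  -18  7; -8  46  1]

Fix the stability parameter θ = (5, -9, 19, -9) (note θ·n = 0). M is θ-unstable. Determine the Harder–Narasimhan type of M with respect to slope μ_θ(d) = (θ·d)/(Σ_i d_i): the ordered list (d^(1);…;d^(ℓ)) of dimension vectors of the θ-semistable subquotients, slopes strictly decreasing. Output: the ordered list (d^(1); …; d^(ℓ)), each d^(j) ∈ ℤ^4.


Interval decomposition of M: I[1,4]^3, I[2,2], I[4,4].
HN type (ℓ=3): μ^(1)=5; μ^(2)=-2; μ^(3)=-9

((0, 0, 3, 3); (3, 3, 0, 0); (0, 1, 0, 1))


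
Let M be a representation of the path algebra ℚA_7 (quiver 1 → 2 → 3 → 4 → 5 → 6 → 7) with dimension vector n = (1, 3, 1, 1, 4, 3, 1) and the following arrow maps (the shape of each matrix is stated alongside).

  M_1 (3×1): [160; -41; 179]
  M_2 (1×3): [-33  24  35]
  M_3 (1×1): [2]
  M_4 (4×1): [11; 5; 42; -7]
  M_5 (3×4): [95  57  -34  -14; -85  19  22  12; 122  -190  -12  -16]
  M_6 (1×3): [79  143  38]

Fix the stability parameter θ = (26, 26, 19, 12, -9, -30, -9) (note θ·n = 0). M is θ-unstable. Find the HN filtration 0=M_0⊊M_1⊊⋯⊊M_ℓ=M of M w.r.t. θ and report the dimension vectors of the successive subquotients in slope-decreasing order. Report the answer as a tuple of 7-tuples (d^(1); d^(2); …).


Interval decomposition of M: I[1,5], I[2,2]^2, I[5,5], I[5,6], I[5,7], I[6,6].
HN type (ℓ=5): μ^(1)=26; μ^(2)=74/5; μ^(3)=-9; μ^(4)=-39/2; μ^(5)=-30

((0, 2, 0, 0, 0, 0, 0); (1, 1, 1, 1, 1, 0, 0); (0, 0, 0, 0, 1, 0, 1); (0, 0, 0, 0, 2, 2, 0); (0, 0, 0, 0, 0, 1, 0))


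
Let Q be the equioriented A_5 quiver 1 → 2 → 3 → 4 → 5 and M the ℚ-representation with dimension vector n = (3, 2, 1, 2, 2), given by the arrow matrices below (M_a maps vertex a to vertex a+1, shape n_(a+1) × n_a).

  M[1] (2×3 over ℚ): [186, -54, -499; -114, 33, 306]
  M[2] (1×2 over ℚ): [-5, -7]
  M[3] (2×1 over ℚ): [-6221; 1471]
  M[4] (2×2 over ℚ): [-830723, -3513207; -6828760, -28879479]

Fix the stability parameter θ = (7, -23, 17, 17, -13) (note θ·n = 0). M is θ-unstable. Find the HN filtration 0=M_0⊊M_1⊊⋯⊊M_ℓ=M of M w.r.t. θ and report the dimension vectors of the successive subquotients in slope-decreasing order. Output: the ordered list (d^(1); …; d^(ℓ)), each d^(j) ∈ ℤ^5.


Barcode: M ≅ I[1,1], I[1,2], I[1,5], I[4,5]. HN layers by μ_θ (3 steps, strictly decreasing):
  μ^(1)=7; μ^(2)=2; μ^(3)=-8

((1, 0, 1, 1, 1); (0, 0, 0, 1, 1); (2, 2, 0, 0, 0))


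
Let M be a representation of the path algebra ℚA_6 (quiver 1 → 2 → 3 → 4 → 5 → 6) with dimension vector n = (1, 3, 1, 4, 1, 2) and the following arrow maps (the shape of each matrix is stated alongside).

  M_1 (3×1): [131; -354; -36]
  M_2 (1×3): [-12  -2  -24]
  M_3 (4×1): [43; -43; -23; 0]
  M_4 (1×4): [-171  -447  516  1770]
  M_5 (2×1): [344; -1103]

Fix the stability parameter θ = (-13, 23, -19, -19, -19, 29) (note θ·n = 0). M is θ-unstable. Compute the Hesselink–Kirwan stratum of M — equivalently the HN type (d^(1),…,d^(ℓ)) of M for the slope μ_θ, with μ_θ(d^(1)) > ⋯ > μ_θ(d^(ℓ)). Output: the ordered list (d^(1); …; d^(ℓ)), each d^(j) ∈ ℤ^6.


Interval decomposition of M: I[1,2], I[2,2], I[2,4], I[4,4]^2, I[4,6], I[6,6].
HN type (ℓ=5): μ^(1)=29; μ^(2)=23; μ^(3)=-5; μ^(4)=-13; μ^(5)=-19

((0, 0, 0, 0, 0, 2); (0, 2, 0, 0, 0, 0); (0, 1, 1, 1, 0, 0); (1, 0, 0, 0, 0, 0); (0, 0, 0, 3, 1, 0))


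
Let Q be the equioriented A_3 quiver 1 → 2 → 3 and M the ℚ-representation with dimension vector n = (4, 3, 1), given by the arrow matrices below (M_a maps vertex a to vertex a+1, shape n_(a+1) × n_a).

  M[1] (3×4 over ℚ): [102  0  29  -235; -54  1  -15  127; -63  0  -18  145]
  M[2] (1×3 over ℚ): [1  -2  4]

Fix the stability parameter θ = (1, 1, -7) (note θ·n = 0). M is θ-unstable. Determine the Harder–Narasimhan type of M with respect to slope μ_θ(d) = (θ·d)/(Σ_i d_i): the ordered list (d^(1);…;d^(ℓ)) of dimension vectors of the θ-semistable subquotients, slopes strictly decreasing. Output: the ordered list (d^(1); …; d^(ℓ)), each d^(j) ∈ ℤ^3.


Interval decomposition of M: I[1,1], I[1,2]^2, I[1,3].
HN type (ℓ=2): μ^(1)=1; μ^(2)=-5/3

((3, 2, 0); (1, 1, 1))


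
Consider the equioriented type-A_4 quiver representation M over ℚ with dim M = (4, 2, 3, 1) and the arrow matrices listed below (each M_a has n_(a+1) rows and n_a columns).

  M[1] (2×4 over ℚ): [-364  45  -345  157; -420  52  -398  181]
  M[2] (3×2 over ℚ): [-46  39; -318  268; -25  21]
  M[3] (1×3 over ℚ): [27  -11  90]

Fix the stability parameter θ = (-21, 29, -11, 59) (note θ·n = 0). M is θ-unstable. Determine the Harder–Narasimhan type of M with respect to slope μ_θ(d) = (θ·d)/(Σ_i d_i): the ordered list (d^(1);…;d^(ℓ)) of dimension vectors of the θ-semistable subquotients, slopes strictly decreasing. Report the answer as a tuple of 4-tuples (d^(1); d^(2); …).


Barcode: M ≅ I[1,1]^2, I[1,3], I[1,4], I[3,3]. HN layers by μ_θ (4 steps, strictly decreasing):
  μ^(1)=59; μ^(2)=9; μ^(3)=-11; μ^(4)=-21

((0, 0, 0, 1); (0, 2, 2, 0); (0, 0, 1, 0); (4, 0, 0, 0))
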